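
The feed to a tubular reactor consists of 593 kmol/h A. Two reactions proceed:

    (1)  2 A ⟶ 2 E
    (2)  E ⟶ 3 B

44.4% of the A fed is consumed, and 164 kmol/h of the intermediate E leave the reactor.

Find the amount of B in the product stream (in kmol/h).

Conversion of A: A consumed = 2ξ₁ = 0.444 × 593 → ξ₁ = 131.6 kmol/h.
E balance: n_E = 0 + 2ξ₁ − 1ξ₂ = 164 → ξ₂ = (2·131.6 − 164)/1 = 99.29 kmol/h.
Outlet amounts (n = n₀ + Σ ν·ξ):
  A: 593 − 2(131.6) = 329.7
  E: 0 + 2(131.6) − 1(99.29) = 164
  B: 0 + 3(99.29) = 297.9

298 kmol/h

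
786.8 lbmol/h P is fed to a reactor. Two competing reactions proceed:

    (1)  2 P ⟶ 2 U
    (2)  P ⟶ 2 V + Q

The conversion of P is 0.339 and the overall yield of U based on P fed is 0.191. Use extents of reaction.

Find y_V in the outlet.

0.228

Yield of U: 2ξ₁ / 786.8 = 0.191 → ξ₁ = 75.14 lbmol/h.
Conversion of P: 2ξ₁ + 1ξ₂ = 0.339 × 786.8 = 266.7 → ξ₂ = 116.4 lbmol/h.
Outlet amounts (n = n₀ + Σ ν·ξ):
  P: 786.8 − 2(75.14) − 1(116.4) = 520.1
  U: 0 + 2(75.14) = 150.3
  V: 0 + 2(116.4) = 232.9
  Q: 0 + 1(116.4) = 116.4
Total out = 1020 lbmol/h; y_V = 232.9 / 1020 = 0.2284.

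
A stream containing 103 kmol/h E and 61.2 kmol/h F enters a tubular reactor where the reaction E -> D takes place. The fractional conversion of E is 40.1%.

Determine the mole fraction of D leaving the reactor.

0.252

E reacted = 0.401 × 103 = 41.3 kmol/h; ν_E = −1, so ξ = 41.3/1 = 41.3 kmol/h.
Outlet amounts (n = n₀ + ν ξ):
  E: 103 − 1(41.3) = 61.7
  D: 0 + 1(41.3) = 41.3
  F: 61.2 (inert)
Total out = 164.2 kmol/h; y_D = 41.3 / 164.2 = 0.2515.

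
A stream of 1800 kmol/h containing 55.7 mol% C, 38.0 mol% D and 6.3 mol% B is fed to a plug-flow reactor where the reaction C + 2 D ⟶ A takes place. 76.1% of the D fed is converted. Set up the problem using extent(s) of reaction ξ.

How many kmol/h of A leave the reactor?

260 kmol/h

D reacted = 0.761 × 684 = 520.5 kmol/h; ν_D = −2, so ξ = 520.5/2 = 260.3 kmol/h.
Outlet amounts (n = n₀ + ν ξ):
  C: 1003 − 1(260.3) = 742.3
  D: 684 − 2(260.3) = 163.5
  A: 0 + 1(260.3) = 260.3
  B: 113.4 (inert)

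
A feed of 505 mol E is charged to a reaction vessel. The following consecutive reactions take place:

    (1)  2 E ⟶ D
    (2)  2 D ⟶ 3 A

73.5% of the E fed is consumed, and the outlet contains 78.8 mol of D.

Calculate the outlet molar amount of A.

Conversion of E: E consumed = 2ξ₁ = 0.735 × 505 → ξ₁ = 185.6 mol.
D balance: n_D = 0 + 1ξ₁ − 2ξ₂ = 78.8 → ξ₂ = (1·185.6 − 78.8)/2 = 53.39 mol.
Outlet amounts (n = n₀ + Σ ν·ξ):
  E: 505 − 2(185.6) = 133.8
  D: 0 + 1(185.6) − 2(53.39) = 78.8
  A: 0 + 3(53.39) = 160.2

160 mol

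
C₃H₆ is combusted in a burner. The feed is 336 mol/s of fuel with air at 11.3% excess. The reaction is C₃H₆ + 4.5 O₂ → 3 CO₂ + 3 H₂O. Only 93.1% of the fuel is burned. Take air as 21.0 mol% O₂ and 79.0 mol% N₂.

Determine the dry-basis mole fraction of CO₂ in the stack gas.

Stoichiometric O₂ = 4.5 × 336 = 1512 mol/s; O₂ fed = 1512 × 1.113 = 1683 mol/s.
N₂ fed = 1683 × 79/21 = 6331 mol/s.
Fuel reacted = 0.931 × 336 → ξ = 312.8 mol/s.
Outlet (n = n₀ + ν ξ):
  C₃H₆: 336 − 1(312.8) = 23.18
  O₂: 1683 − 4.5(312.8) = 275.2
  N₂: 6331 (inert)
  CO₂: 0 + 3(312.8) = 938.4
  H₂O: 0 + 3(312.8) = 938.4
Dry total = 7568 mol/s; y_CO₂ (dry) = 938.4 / 7568 = 0.124.

0.124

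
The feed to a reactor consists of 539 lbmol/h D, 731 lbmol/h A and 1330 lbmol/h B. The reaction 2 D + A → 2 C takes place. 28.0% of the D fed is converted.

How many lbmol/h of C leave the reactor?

D reacted = 0.28 × 539 = 150.9 lbmol/h; ν_D = −2, so ξ = 150.9/2 = 75.46 lbmol/h.
Outlet amounts (n = n₀ + ν ξ):
  D: 539 − 2(75.46) = 388.1
  A: 731 − 1(75.46) = 655.5
  C: 0 + 2(75.46) = 150.9
  B: 1330 (inert)

151 lbmol/h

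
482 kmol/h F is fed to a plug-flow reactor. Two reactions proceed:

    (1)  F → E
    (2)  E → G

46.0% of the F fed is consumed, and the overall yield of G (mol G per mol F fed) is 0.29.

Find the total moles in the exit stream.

482 kmol/h

Conversion of F: F consumed = 1ξ₁ = 0.46 × 482 → ξ₁ = 221.7 kmol/h.
Yield of G: 1ξ₂ / 482 = 0.29 → ξ₂ = 139.8 kmol/h.
Outlet amounts (n = n₀ + Σ ν·ξ):
  F: 482 − 1(221.7) = 260.3
  E: 0 + 1(221.7) − 1(139.8) = 81.94
  G: 0 + 1(139.8) = 139.8
Total out = 260.3 + 81.94 + 139.8 = 482 kmol/h.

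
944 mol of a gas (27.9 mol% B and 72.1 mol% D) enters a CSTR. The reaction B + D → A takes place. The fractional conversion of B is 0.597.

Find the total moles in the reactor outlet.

787 mol

B reacted = 0.597 × 263.4 = 157.2 mol; ν_B = −1, so ξ = 157.2/1 = 157.2 mol.
Outlet amounts (n = n₀ + ν ξ):
  B: 263.4 − 1(157.2) = 106.1
  D: 680.6 − 1(157.2) = 523.4
  A: 0 + 1(157.2) = 157.2
Total out = 106.1 + 523.4 + 157.2 = 786.8 mol.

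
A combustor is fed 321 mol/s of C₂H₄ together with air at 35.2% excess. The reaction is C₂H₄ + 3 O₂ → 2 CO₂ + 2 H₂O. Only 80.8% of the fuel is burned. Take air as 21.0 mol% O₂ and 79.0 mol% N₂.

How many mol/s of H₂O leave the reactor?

519 mol/s

Stoichiometric O₂ = 3 × 321 = 963 mol/s; O₂ fed = 963 × 1.352 = 1302 mol/s.
N₂ fed = 1302 × 79/21 = 4898 mol/s.
Fuel reacted = 0.808 × 321 → ξ = 259.4 mol/s.
Outlet (n = n₀ + ν ξ):
  C₂H₄: 321 − 1(259.4) = 61.63
  O₂: 1302 − 3(259.4) = 523.9
  N₂: 4898 (inert)
  CO₂: 0 + 2(259.4) = 518.7
  H₂O: 0 + 2(259.4) = 518.7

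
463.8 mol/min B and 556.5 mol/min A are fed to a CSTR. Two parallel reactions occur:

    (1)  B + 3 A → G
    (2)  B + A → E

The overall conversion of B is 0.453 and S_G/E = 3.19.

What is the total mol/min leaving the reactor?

Conversion of B: B consumed = 0.453 × 463.8 = 210.1 mol/min = 1ξ₁ + 1ξ₂.
Selectivity: 1ξ₁ / (1ξ₂) = 3.19 → ξ₁ = 3.19 ξ₂.
Substitute: (1·3.19 + 1) ξ₂ = 210.1 → ξ₂ = 50.14 mol/min, ξ₁ = 160 mol/min.
Outlet amounts (n = n₀ + Σ ν·ξ):
  B: 463.8 − 1(160) − 1(50.14) = 253.7
  A: 556.5 − 3(160) − 1(50.14) = 26.48
  G: 0 + 1(160) = 160
  E: 0 + 1(50.14) = 50.14
Total out = 253.7 + 26.48 + 160 + 50.14 = 490.3 mol/min.

490 mol/min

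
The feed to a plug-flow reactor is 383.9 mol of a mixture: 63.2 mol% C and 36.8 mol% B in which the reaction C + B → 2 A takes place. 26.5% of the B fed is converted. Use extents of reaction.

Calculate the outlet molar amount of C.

B reacted = 0.265 × 141.3 = 37.44 mol; ν_B = −1, so ξ = 37.44/1 = 37.44 mol.
Outlet amounts (n = n₀ + ν ξ):
  C: 242.6 − 1(37.44) = 205.2
  B: 141.3 − 1(37.44) = 103.8
  A: 0 + 2(37.44) = 74.88

205 mol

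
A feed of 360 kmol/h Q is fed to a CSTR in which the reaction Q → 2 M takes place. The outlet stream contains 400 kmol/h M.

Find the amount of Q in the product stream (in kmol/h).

For M: n = n₀ + 2ξ → 400 = 0 + 2ξ, giving ξ = 200 kmol/h.
Outlet amounts (n = n₀ + ν ξ):
  Q: 360 − 1(200) = 160
  M: 0 + 2(200) = 400

160 kmol/h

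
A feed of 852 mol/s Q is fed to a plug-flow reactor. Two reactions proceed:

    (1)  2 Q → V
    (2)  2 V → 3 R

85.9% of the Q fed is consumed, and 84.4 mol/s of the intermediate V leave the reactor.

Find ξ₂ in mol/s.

Conversion of Q: Q consumed = 2ξ₁ = 0.859 × 852 → ξ₁ = 365.9 mol/s.
V balance: n_V = 0 + 1ξ₁ − 2ξ₂ = 84.4 → ξ₂ = (1·365.9 − 84.4)/2 = 140.8 mol/s.
Outlet amounts (n = n₀ + Σ ν·ξ):
  Q: 852 − 2(365.9) = 120.1
  V: 0 + 1(365.9) − 2(140.8) = 84.4
  R: 0 + 3(140.8) = 422.3

ξ₂ = 141 mol/s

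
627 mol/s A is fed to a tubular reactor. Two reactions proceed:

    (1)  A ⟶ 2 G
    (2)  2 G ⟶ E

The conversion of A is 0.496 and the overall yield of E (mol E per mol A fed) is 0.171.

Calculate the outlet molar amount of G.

Conversion of A: A consumed = 1ξ₁ = 0.496 × 627 → ξ₁ = 311 mol/s.
Yield of E: 1ξ₂ / 627 = 0.171 → ξ₂ = 107.2 mol/s.
Outlet amounts (n = n₀ + Σ ν·ξ):
  A: 627 − 1(311) = 316
  G: 0 + 2(311) − 2(107.2) = 407.6
  E: 0 + 1(107.2) = 107.2

408 mol/s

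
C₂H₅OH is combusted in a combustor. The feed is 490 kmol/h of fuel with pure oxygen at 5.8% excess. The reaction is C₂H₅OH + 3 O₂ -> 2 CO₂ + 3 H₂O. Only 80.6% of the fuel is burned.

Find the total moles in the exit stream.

Stoichiometric O₂ = 3 × 490 = 1470 kmol/h; O₂ fed = 1470 × 1.058 = 1555 kmol/h.
Fuel reacted = 0.806 × 490 → ξ = 394.9 kmol/h.
Outlet (n = n₀ + ν ξ):
  C₂H₅OH: 490 − 1(394.9) = 95.06
  O₂: 1555 − 3(394.9) = 370.4
  CO₂: 0 + 2(394.9) = 789.9
  H₂O: 0 + 3(394.9) = 1185
Total out = 95.06 + 370.4 + 789.9 + 1185 = 2440 kmol/h.

2440 kmol/h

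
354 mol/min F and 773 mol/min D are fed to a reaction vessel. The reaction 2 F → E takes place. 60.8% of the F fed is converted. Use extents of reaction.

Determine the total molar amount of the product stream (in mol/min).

F reacted = 0.608 × 354 = 215.2 mol/min; ν_F = −2, so ξ = 215.2/2 = 107.6 mol/min.
Outlet amounts (n = n₀ + ν ξ):
  F: 354 − 2(107.6) = 138.8
  E: 0 + 1(107.6) = 107.6
  D: 773 (inert)
Total out = 138.8 + 107.6 + 773 = 1019 mol/min.

1020 mol/min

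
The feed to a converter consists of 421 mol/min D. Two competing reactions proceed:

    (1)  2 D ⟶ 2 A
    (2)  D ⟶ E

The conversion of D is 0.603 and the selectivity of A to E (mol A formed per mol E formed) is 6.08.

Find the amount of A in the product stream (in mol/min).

Conversion of D: D consumed = 0.603 × 421 = 253.9 mol/min = 2ξ₁ + 1ξ₂.
Selectivity: 2ξ₁ / (1ξ₂) = 6.08 → ξ₁ = 3.04 ξ₂.
Substitute: (2·3.04 + 1) ξ₂ = 253.9 → ξ₂ = 35.86 mol/min, ξ₁ = 109 mol/min.
Outlet amounts (n = n₀ + Σ ν·ξ):
  D: 421 − 2(109) − 1(35.86) = 167.1
  A: 0 + 2(109) = 218
  E: 0 + 1(35.86) = 35.86

218 mol/min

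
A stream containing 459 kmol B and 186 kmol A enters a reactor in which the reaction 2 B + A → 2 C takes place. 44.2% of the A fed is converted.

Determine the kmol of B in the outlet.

A reacted = 0.442 × 186 = 82.21 kmol; ν_A = −1, so ξ = 82.21/1 = 82.21 kmol.
Outlet amounts (n = n₀ + ν ξ):
  B: 459 − 2(82.21) = 294.6
  A: 186 − 1(82.21) = 103.8
  C: 0 + 2(82.21) = 164.4

295 kmol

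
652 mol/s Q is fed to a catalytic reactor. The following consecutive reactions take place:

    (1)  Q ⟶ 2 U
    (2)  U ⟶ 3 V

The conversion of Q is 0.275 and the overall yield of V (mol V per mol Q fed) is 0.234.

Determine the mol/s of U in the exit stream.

308 mol/s

Conversion of Q: Q consumed = 1ξ₁ = 0.275 × 652 → ξ₁ = 179.3 mol/s.
Yield of V: 3ξ₂ / 652 = 0.234 → ξ₂ = 50.86 mol/s.
Outlet amounts (n = n₀ + Σ ν·ξ):
  Q: 652 − 1(179.3) = 472.7
  U: 0 + 2(179.3) − 1(50.86) = 307.7
  V: 0 + 3(50.86) = 152.6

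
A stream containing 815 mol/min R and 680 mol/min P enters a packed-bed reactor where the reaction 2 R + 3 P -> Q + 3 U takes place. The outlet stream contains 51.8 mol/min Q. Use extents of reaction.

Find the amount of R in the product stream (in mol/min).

For Q: n = n₀ + 1ξ → 51.8 = 0 + 1ξ, giving ξ = 51.8 mol/min.
Outlet amounts (n = n₀ + ν ξ):
  R: 815 − 2(51.8) = 711.4
  P: 680 − 3(51.8) = 524.6
  Q: 0 + 1(51.8) = 51.8
  U: 0 + 3(51.8) = 155.4

711 mol/min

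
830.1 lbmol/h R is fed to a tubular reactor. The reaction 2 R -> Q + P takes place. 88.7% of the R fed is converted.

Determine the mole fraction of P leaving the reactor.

0.444

R reacted = 0.887 × 830.1 = 736.3 lbmol/h; ν_R = −2, so ξ = 736.3/2 = 368.1 lbmol/h.
Outlet amounts (n = n₀ + ν ξ):
  R: 830.1 − 2(368.1) = 93.8
  Q: 0 + 1(368.1) = 368.1
  P: 0 + 1(368.1) = 368.1
Total out = 830.1 lbmol/h; y_P = 368.1 / 830.1 = 0.4435.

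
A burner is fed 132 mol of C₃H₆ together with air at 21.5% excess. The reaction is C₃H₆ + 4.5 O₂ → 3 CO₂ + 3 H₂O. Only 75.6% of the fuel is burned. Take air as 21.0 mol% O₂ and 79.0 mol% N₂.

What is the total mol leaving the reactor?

3620 mol

Stoichiometric O₂ = 4.5 × 132 = 594 mol; O₂ fed = 594 × 1.215 = 721.7 mol.
N₂ fed = 721.7 × 79/21 = 2715 mol.
Fuel reacted = 0.756 × 132 → ξ = 99.79 mol.
Outlet (n = n₀ + ν ξ):
  C₃H₆: 132 − 1(99.79) = 32.21
  O₂: 721.7 − 4.5(99.79) = 272.6
  N₂: 2715 (inert)
  CO₂: 0 + 3(99.79) = 299.4
  H₂O: 0 + 3(99.79) = 299.4
Total out = 32.21 + 272.6 + 2715 + 299.4 + 299.4 = 3619 mol.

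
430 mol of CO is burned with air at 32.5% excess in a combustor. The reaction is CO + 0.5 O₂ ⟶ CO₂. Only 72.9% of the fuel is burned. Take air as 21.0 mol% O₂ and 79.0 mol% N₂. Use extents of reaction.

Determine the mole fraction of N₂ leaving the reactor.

0.658

Stoichiometric O₂ = 0.5 × 430 = 215 mol; O₂ fed = 215 × 1.325 = 284.9 mol.
N₂ fed = 284.9 × 79/21 = 1072 mol.
Fuel reacted = 0.729 × 430 → ξ = 313.5 mol.
Outlet (n = n₀ + ν ξ):
  CO: 430 − 1(313.5) = 116.5
  O₂: 284.9 − 0.5(313.5) = 128.1
  N₂: 1072 (inert)
  CO₂: 0 + 1(313.5) = 313.5
Total out = 1630 mol; y_N₂ = 1072 / 1630 = 0.6575.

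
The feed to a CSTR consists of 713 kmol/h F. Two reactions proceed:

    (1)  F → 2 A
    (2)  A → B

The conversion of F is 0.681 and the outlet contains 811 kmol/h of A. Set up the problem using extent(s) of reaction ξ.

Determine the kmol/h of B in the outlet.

Conversion of F: F consumed = 1ξ₁ = 0.681 × 713 → ξ₁ = 485.6 kmol/h.
A balance: n_A = 0 + 2ξ₁ − 1ξ₂ = 811 → ξ₂ = (2·485.6 − 811)/1 = 160.1 kmol/h.
Outlet amounts (n = n₀ + Σ ν·ξ):
  F: 713 − 1(485.6) = 227.4
  A: 0 + 2(485.6) − 1(160.1) = 811
  B: 0 + 1(160.1) = 160.1

160 kmol/h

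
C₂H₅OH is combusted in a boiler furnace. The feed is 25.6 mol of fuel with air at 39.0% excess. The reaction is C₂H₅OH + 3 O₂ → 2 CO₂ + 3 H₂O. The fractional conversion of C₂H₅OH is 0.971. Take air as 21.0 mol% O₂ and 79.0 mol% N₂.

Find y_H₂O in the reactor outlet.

0.133

Stoichiometric O₂ = 3 × 25.6 = 76.8 mol; O₂ fed = 76.8 × 1.390 = 106.8 mol.
N₂ fed = 106.8 × 79/21 = 401.6 mol.
Fuel reacted = 0.971 × 25.6 → ξ = 24.86 mol.
Outlet (n = n₀ + ν ξ):
  C₂H₅OH: 25.6 − 1(24.86) = 0.7424
  O₂: 106.8 − 3(24.86) = 32.18
  N₂: 401.6 (inert)
  CO₂: 0 + 2(24.86) = 49.72
  H₂O: 0 + 3(24.86) = 74.57
Total out = 558.8 mol; y_H₂O = 74.57 / 558.8 = 0.1335.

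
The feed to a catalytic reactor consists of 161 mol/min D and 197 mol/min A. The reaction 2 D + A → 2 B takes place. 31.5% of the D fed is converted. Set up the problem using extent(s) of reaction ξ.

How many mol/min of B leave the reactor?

50.7 mol/min

D reacted = 0.315 × 161 = 50.72 mol/min; ν_D = −2, so ξ = 50.72/2 = 25.36 mol/min.
Outlet amounts (n = n₀ + ν ξ):
  D: 161 − 2(25.36) = 110.3
  A: 197 − 1(25.36) = 171.6
  B: 0 + 2(25.36) = 50.72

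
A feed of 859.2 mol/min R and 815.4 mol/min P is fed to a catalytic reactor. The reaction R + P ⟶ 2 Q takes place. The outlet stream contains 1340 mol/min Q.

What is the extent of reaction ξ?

For Q: n = n₀ + 2ξ → 1340 = 0 + 2ξ, giving ξ = 670 mol/min.
Outlet amounts (n = n₀ + ν ξ):
  R: 859.2 − 1(670) = 189.2
  P: 815.4 − 1(670) = 145.4
  Q: 0 + 2(670) = 1340

ξ = 670 mol/min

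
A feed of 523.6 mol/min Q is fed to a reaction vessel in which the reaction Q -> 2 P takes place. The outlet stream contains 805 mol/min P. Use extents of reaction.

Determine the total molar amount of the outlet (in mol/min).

For P: n = n₀ + 2ξ → 805 = 0 + 2ξ, giving ξ = 402.5 mol/min.
Outlet amounts (n = n₀ + ν ξ):
  Q: 523.6 − 1(402.5) = 121.1
  P: 0 + 2(402.5) = 805
Total out = 121.1 + 805 = 926.1 mol/min.

926 mol/min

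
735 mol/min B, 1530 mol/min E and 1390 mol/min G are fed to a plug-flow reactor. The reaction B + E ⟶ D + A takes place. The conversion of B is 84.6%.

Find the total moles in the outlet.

3660 mol/min

B reacted = 0.846 × 735 = 621.8 mol/min; ν_B = −1, so ξ = 621.8/1 = 621.8 mol/min.
Outlet amounts (n = n₀ + ν ξ):
  B: 735 − 1(621.8) = 113.2
  E: 1530 − 1(621.8) = 908.2
  D: 0 + 1(621.8) = 621.8
  A: 0 + 1(621.8) = 621.8
  G: 1390 (inert)
Total out = 113.2 + 908.2 + 621.8 + 621.8 + 1390 = 3655 mol/min.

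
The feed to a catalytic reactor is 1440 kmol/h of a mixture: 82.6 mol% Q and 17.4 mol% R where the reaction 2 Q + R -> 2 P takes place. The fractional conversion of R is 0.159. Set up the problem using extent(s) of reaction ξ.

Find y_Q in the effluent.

R reacted = 0.159 × 250.6 = 39.84 kmol/h; ν_R = −1, so ξ = 39.84/1 = 39.84 kmol/h.
Outlet amounts (n = n₀ + ν ξ):
  Q: 1189 − 2(39.84) = 1110
  R: 250.6 − 1(39.84) = 210.7
  P: 0 + 2(39.84) = 79.68
Total out = 1400 kmol/h; y_Q = 1110 / 1400 = 0.7926.

0.793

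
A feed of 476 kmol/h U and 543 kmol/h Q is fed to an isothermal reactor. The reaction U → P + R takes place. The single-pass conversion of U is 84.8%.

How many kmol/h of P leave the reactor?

U reacted = 0.848 × 476 = 403.6 kmol/h; ν_U = −1, so ξ = 403.6/1 = 403.6 kmol/h.
Outlet amounts (n = n₀ + ν ξ):
  U: 476 − 1(403.6) = 72.35
  P: 0 + 1(403.6) = 403.6
  R: 0 + 1(403.6) = 403.6
  Q: 543 (inert)

404 kmol/h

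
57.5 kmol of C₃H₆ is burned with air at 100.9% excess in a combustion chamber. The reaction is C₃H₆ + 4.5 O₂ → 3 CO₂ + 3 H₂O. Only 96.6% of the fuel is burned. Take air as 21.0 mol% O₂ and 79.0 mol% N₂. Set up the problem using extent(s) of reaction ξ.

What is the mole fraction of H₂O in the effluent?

0.0651

Stoichiometric O₂ = 4.5 × 57.5 = 258.8 kmol; O₂ fed = 258.8 × 2.009 = 519.8 kmol.
N₂ fed = 519.8 × 79/21 = 1956 kmol.
Fuel reacted = 0.966 × 57.5 → ξ = 55.55 kmol.
Outlet (n = n₀ + ν ξ):
  C₃H₆: 57.5 − 1(55.55) = 1.955
  O₂: 519.8 − 4.5(55.55) = 269.9
  N₂: 1956 (inert)
  CO₂: 0 + 3(55.55) = 166.6
  H₂O: 0 + 3(55.55) = 166.6
Total out = 2561 kmol; y_H₂O = 166.6 / 2561 = 0.06508.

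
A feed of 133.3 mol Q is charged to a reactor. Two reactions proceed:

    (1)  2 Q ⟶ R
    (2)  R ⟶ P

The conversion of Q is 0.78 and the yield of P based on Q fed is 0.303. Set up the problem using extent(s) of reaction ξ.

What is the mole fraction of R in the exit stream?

Conversion of Q: Q consumed = 2ξ₁ = 0.78 × 133.3 → ξ₁ = 51.99 mol.
Yield of P: 1ξ₂ / 133.3 = 0.303 → ξ₂ = 40.39 mol.
Outlet amounts (n = n₀ + Σ ν·ξ):
  Q: 133.3 − 2(51.99) = 29.33
  R: 0 + 1(51.99) − 1(40.39) = 11.6
  P: 0 + 1(40.39) = 40.39
Total out = 81.31 mol; y_R = 11.6 / 81.31 = 0.1426.

0.143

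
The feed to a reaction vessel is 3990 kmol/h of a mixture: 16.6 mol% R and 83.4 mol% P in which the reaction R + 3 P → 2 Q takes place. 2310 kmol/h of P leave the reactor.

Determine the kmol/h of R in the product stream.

323 kmol/h

For P: n = n₀ − 3ξ → 2310 = 3328 − 3ξ, giving ξ = 339.2 kmol/h.
Outlet amounts (n = n₀ + ν ξ):
  R: 662.3 − 1(339.2) = 323.1
  P: 3328 − 3(339.2) = 2310
  Q: 0 + 2(339.2) = 678.4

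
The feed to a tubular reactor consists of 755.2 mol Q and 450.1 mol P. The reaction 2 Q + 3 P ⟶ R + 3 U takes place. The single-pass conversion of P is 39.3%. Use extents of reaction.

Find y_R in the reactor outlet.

P reacted = 0.393 × 450.1 = 176.9 mol; ν_P = −3, so ξ = 176.9/3 = 58.96 mol.
Outlet amounts (n = n₀ + ν ξ):
  Q: 755.2 − 2(58.96) = 637.3
  P: 450.1 − 3(58.96) = 273.2
  R: 0 + 1(58.96) = 58.96
  U: 0 + 3(58.96) = 176.9
Total out = 1146 mol; y_R = 58.96 / 1146 = 0.05144.

0.0514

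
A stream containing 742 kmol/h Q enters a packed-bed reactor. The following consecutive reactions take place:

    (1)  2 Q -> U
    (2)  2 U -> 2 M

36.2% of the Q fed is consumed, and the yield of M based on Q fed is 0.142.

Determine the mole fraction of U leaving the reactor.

Conversion of Q: Q consumed = 2ξ₁ = 0.362 × 742 → ξ₁ = 134.3 kmol/h.
Yield of M: 2ξ₂ / 742 = 0.142 → ξ₂ = 52.68 kmol/h.
Outlet amounts (n = n₀ + Σ ν·ξ):
  Q: 742 − 2(134.3) = 473.4
  U: 0 + 1(134.3) − 2(52.68) = 28.94
  M: 0 + 2(52.68) = 105.4
Total out = 607.7 kmol/h; y_U = 28.94 / 607.7 = 0.04762.

0.0476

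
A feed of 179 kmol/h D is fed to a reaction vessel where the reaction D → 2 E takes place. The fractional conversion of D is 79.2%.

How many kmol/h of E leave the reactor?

284 kmol/h

D reacted = 0.792 × 179 = 141.8 kmol/h; ν_D = −1, so ξ = 141.8/1 = 141.8 kmol/h.
Outlet amounts (n = n₀ + ν ξ):
  D: 179 − 1(141.8) = 37.23
  E: 0 + 2(141.8) = 283.5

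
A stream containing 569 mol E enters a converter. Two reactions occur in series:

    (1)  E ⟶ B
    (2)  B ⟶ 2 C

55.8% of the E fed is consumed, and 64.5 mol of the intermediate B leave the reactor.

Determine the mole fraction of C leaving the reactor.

Conversion of E: E consumed = 1ξ₁ = 0.558 × 569 → ξ₁ = 317.5 mol.
B balance: n_B = 0 + 1ξ₁ − 1ξ₂ = 64.5 → ξ₂ = (1·317.5 − 64.5)/1 = 253 mol.
Outlet amounts (n = n₀ + Σ ν·ξ):
  E: 569 − 1(317.5) = 251.5
  B: 0 + 1(317.5) − 1(253) = 64.5
  C: 0 + 2(253) = 506
Total out = 822 mol; y_C = 506 / 822 = 0.6156.

0.616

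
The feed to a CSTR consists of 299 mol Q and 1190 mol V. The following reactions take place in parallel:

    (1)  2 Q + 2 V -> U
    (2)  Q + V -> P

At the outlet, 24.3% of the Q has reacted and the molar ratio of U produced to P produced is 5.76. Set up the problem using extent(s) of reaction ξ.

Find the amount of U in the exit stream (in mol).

Conversion of Q: Q consumed = 0.243 × 299 = 72.66 mol = 2ξ₁ + 1ξ₂.
Selectivity: 1ξ₁ / (1ξ₂) = 5.76 → ξ₁ = 5.76 ξ₂.
Substitute: (2·5.76 + 1) ξ₂ = 72.66 → ξ₂ = 5.803 mol, ξ₁ = 33.43 mol.
Outlet amounts (n = n₀ + Σ ν·ξ):
  Q: 299 − 2(33.43) − 1(5.803) = 226.3
  V: 1190 − 2(33.43) − 1(5.803) = 1117
  U: 0 + 1(33.43) = 33.43
  P: 0 + 1(5.803) = 5.803

33.4 mol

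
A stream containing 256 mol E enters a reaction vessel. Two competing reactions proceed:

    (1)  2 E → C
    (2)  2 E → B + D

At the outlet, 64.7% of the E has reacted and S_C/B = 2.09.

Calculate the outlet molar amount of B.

Conversion of E: E consumed = 0.647 × 256 = 165.6 mol = 2ξ₁ + 2ξ₂.
Selectivity: 1ξ₁ / (1ξ₂) = 2.09 → ξ₁ = 2.09 ξ₂.
Substitute: (2·2.09 + 2) ξ₂ = 165.6 → ξ₂ = 26.8 mol, ξ₁ = 56.01 mol.
Outlet amounts (n = n₀ + Σ ν·ξ):
  E: 256 − 2(56.01) − 2(26.8) = 90.37
  C: 0 + 1(56.01) = 56.01
  B: 0 + 1(26.8) = 26.8
  D: 0 + 1(26.8) = 26.8

26.8 mol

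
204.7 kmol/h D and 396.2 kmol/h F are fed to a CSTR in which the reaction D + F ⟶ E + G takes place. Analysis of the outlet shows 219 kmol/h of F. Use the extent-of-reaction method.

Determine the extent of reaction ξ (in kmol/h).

For F: n = n₀ − 1ξ → 219 = 396.2 − 1ξ, giving ξ = 177.2 kmol/h.
Outlet amounts (n = n₀ + ν ξ):
  D: 204.7 − 1(177.2) = 27.5
  F: 396.2 − 1(177.2) = 219
  E: 0 + 1(177.2) = 177.2
  G: 0 + 1(177.2) = 177.2

ξ = 177 kmol/h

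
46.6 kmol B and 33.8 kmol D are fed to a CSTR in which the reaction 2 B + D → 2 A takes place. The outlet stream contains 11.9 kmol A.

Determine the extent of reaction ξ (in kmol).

ξ = 5.95 kmol

For A: n = n₀ + 2ξ → 11.9 = 0 + 2ξ, giving ξ = 5.95 kmol.
Outlet amounts (n = n₀ + ν ξ):
  B: 46.6 − 2(5.95) = 34.7
  D: 33.8 − 1(5.95) = 27.85
  A: 0 + 2(5.95) = 11.9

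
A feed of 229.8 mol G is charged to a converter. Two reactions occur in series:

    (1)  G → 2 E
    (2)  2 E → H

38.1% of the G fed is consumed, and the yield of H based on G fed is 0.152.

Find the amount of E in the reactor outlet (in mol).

Conversion of G: G consumed = 1ξ₁ = 0.381 × 229.8 → ξ₁ = 87.55 mol.
Yield of H: 1ξ₂ / 229.8 = 0.152 → ξ₂ = 34.93 mol.
Outlet amounts (n = n₀ + Σ ν·ξ):
  G: 229.8 − 1(87.55) = 142.2
  E: 0 + 2(87.55) − 2(34.93) = 105.2
  H: 0 + 1(34.93) = 34.93

105 mol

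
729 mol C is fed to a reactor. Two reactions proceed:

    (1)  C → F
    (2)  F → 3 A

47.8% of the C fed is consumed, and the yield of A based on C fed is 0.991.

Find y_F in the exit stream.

0.0889

Conversion of C: C consumed = 1ξ₁ = 0.478 × 729 → ξ₁ = 348.5 mol.
Yield of A: 3ξ₂ / 729 = 0.991 → ξ₂ = 240.8 mol.
Outlet amounts (n = n₀ + Σ ν·ξ):
  C: 729 − 1(348.5) = 380.5
  F: 0 + 1(348.5) − 1(240.8) = 107.6
  A: 0 + 3(240.8) = 722.4
Total out = 1211 mol; y_F = 107.6 / 1211 = 0.08892.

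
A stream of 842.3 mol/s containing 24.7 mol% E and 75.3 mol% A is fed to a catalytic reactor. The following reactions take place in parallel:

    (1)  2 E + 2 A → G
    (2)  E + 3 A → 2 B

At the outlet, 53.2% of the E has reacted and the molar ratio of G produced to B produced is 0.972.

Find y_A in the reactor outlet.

0.719

Conversion of E: E consumed = 0.532 × 208 = 110.7 mol/s = 2ξ₁ + 1ξ₂.
Selectivity: 1ξ₁ / (2ξ₂) = 0.972 → ξ₁ = 1.944 ξ₂.
Substitute: (2·1.944 + 1) ξ₂ = 110.7 → ξ₂ = 22.64 mol/s, ξ₁ = 44.02 mol/s.
Outlet amounts (n = n₀ + Σ ν·ξ):
  E: 208 − 2(44.02) − 1(22.64) = 97.37
  A: 634.3 − 2(44.02) − 3(22.64) = 478.3
  G: 0 + 1(44.02) = 44.02
  B: 0 + 2(22.64) = 45.29
Total out = 665 mol/s; y_A = 478.3 / 665 = 0.7193.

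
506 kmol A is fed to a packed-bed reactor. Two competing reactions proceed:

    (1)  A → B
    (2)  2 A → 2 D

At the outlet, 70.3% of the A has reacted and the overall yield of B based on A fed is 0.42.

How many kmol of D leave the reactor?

Yield of B: 1ξ₁ / 506 = 0.42 → ξ₁ = 212.5 kmol.
Conversion of A: 1ξ₁ + 2ξ₂ = 0.703 × 506 = 355.7 → ξ₂ = 71.6 kmol.
Outlet amounts (n = n₀ + Σ ν·ξ):
  A: 506 − 1(212.5) − 2(71.6) = 150.3
  B: 0 + 1(212.5) = 212.5
  D: 0 + 2(71.6) = 143.2

143 kmol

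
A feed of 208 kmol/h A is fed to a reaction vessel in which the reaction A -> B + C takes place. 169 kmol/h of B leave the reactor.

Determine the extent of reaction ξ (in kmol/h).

ξ = 169 kmol/h

For B: n = n₀ + 1ξ → 169 = 0 + 1ξ, giving ξ = 169 kmol/h.
Outlet amounts (n = n₀ + ν ξ):
  A: 208 − 1(169) = 39
  B: 0 + 1(169) = 169
  C: 0 + 1(169) = 169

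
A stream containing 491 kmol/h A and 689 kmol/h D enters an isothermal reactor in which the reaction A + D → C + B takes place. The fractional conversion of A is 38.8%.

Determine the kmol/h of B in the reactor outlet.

A reacted = 0.388 × 491 = 190.5 kmol/h; ν_A = −1, so ξ = 190.5/1 = 190.5 kmol/h.
Outlet amounts (n = n₀ + ν ξ):
  A: 491 − 1(190.5) = 300.5
  D: 689 − 1(190.5) = 498.5
  C: 0 + 1(190.5) = 190.5
  B: 0 + 1(190.5) = 190.5

191 kmol/h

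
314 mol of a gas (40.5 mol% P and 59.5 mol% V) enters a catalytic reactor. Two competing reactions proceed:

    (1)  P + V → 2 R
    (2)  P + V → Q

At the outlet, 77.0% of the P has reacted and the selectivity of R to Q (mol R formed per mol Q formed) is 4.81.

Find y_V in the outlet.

Conversion of P: P consumed = 0.77 × 127.2 = 97.92 mol = 1ξ₁ + 1ξ₂.
Selectivity: 2ξ₁ / (1ξ₂) = 4.81 → ξ₁ = 2.405 ξ₂.
Substitute: (1·2.405 + 1) ξ₂ = 97.92 → ξ₂ = 28.76 mol, ξ₁ = 69.16 mol.
Outlet amounts (n = n₀ + Σ ν·ξ):
  P: 127.2 − 1(69.16) − 1(28.76) = 29.25
  V: 186.8 − 1(69.16) − 1(28.76) = 88.91
  R: 0 + 2(69.16) = 138.3
  Q: 0 + 1(28.76) = 28.76
Total out = 285.2 mol; y_V = 88.91 / 285.2 = 0.3117.

0.312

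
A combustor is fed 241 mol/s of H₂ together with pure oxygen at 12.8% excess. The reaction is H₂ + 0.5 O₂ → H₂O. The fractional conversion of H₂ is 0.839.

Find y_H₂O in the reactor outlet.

Stoichiometric O₂ = 0.5 × 241 = 120.5 mol/s; O₂ fed = 120.5 × 1.128 = 135.9 mol/s.
Fuel reacted = 0.839 × 241 → ξ = 202.2 mol/s.
Outlet (n = n₀ + ν ξ):
  H₂: 241 − 1(202.2) = 38.8
  O₂: 135.9 − 0.5(202.2) = 34.82
  H₂O: 0 + 1(202.2) = 202.2
Total out = 275.8 mol/s; y_H₂O = 202.2 / 275.8 = 0.7331.

0.733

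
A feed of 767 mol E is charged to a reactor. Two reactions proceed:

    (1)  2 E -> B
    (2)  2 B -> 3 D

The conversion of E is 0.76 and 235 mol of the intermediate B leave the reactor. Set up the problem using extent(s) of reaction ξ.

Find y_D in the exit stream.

Conversion of E: E consumed = 2ξ₁ = 0.76 × 767 → ξ₁ = 291.5 mol.
B balance: n_B = 0 + 1ξ₁ − 2ξ₂ = 235 → ξ₂ = (1·291.5 − 235)/2 = 28.23 mol.
Outlet amounts (n = n₀ + Σ ν·ξ):
  E: 767 − 2(291.5) = 184.1
  B: 0 + 1(291.5) − 2(28.23) = 235
  D: 0 + 3(28.23) = 84.69
Total out = 503.8 mol; y_D = 84.69 / 503.8 = 0.1681.

0.168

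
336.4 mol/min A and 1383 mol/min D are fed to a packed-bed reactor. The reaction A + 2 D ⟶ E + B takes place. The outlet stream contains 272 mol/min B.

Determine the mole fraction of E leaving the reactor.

For B: n = n₀ + 1ξ → 272 = 0 + 1ξ, giving ξ = 272 mol/min.
Outlet amounts (n = n₀ + ν ξ):
  A: 336.4 − 1(272) = 64.4
  D: 1383 − 2(272) = 839
  E: 0 + 1(272) = 272
  B: 0 + 1(272) = 272
Total out = 1447 mol/min; y_E = 272 / 1447 = 0.1879.

0.188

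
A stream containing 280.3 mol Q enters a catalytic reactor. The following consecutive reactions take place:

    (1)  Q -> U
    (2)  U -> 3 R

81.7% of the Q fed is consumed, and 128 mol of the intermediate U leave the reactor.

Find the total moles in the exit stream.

Conversion of Q: Q consumed = 1ξ₁ = 0.817 × 280.3 → ξ₁ = 229 mol.
U balance: n_U = 0 + 1ξ₁ − 1ξ₂ = 128 → ξ₂ = (1·229 − 128)/1 = 101 mol.
Outlet amounts (n = n₀ + Σ ν·ξ):
  Q: 280.3 − 1(229) = 51.29
  U: 0 + 1(229) − 1(101) = 128
  R: 0 + 3(101) = 303
Total out = 51.29 + 128 + 303 = 482.3 mol.

482 mol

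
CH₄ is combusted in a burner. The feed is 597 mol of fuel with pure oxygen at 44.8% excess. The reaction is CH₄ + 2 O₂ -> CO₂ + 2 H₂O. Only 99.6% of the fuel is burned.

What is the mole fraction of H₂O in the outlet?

0.511

Stoichiometric O₂ = 2 × 597 = 1194 mol; O₂ fed = 1194 × 1.448 = 1729 mol.
Fuel reacted = 0.996 × 597 → ξ = 594.6 mol.
Outlet (n = n₀ + ν ξ):
  CH₄: 597 − 1(594.6) = 2.388
  O₂: 1729 − 2(594.6) = 539.7
  CO₂: 0 + 1(594.6) = 594.6
  H₂O: 0 + 2(594.6) = 1189
Total out = 2326 mol; y_H₂O = 1189 / 2326 = 0.5113.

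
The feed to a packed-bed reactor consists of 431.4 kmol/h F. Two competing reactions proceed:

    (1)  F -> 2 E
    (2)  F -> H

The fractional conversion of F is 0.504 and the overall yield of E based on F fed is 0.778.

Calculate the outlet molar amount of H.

49.6 kmol/h

Yield of E: 2ξ₁ / 431.4 = 0.778 → ξ₁ = 167.8 kmol/h.
Conversion of F: 1ξ₁ + 1ξ₂ = 0.504 × 431.4 = 217.4 → ξ₂ = 49.61 kmol/h.
Outlet amounts (n = n₀ + Σ ν·ξ):
  F: 431.4 − 1(167.8) − 1(49.61) = 214
  E: 0 + 2(167.8) = 335.6
  H: 0 + 1(49.61) = 49.61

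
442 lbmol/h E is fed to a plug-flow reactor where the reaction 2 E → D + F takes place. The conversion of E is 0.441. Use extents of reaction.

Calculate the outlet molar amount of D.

E reacted = 0.441 × 442 = 194.9 lbmol/h; ν_E = −2, so ξ = 194.9/2 = 97.46 lbmol/h.
Outlet amounts (n = n₀ + ν ξ):
  E: 442 − 2(97.46) = 247.1
  D: 0 + 1(97.46) = 97.46
  F: 0 + 1(97.46) = 97.46

97.5 lbmol/h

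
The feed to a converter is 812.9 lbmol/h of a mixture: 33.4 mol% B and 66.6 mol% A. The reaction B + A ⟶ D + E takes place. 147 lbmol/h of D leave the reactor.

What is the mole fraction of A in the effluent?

For D: n = n₀ + 1ξ → 147 = 0 + 1ξ, giving ξ = 147 lbmol/h.
Outlet amounts (n = n₀ + ν ξ):
  B: 271.5 − 1(147) = 124.5
  A: 541.4 − 1(147) = 394.4
  D: 0 + 1(147) = 147
  E: 0 + 1(147) = 147
Total out = 812.9 lbmol/h; y_A = 394.4 / 812.9 = 0.4852.

0.485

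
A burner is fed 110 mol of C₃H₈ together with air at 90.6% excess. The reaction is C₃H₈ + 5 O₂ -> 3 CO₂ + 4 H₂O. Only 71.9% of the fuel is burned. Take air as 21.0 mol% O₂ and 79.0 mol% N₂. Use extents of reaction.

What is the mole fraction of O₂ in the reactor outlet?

0.126

Stoichiometric O₂ = 5 × 110 = 550 mol; O₂ fed = 550 × 1.906 = 1048 mol.
N₂ fed = 1048 × 79/21 = 3944 mol.
Fuel reacted = 0.719 × 110 → ξ = 79.09 mol.
Outlet (n = n₀ + ν ξ):
  C₃H₈: 110 − 1(79.09) = 30.91
  O₂: 1048 − 5(79.09) = 652.8
  N₂: 3944 (inert)
  CO₂: 0 + 3(79.09) = 237.3
  H₂O: 0 + 4(79.09) = 316.4
Total out = 5181 mol; y_O₂ = 652.8 / 5181 = 0.126.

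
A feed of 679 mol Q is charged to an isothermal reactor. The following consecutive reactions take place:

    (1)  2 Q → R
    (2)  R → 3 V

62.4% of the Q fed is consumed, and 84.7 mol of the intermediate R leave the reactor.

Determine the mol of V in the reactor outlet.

Conversion of Q: Q consumed = 2ξ₁ = 0.624 × 679 → ξ₁ = 211.8 mol.
R balance: n_R = 0 + 1ξ₁ − 1ξ₂ = 84.7 → ξ₂ = (1·211.8 − 84.7)/1 = 127.1 mol.
Outlet amounts (n = n₀ + Σ ν·ξ):
  Q: 679 − 2(211.8) = 255.3
  R: 0 + 1(211.8) − 1(127.1) = 84.7
  V: 0 + 3(127.1) = 381.4

381 mol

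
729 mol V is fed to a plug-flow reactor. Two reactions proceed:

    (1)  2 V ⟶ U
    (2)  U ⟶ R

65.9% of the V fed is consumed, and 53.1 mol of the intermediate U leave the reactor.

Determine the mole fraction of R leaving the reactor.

Conversion of V: V consumed = 2ξ₁ = 0.659 × 729 → ξ₁ = 240.2 mol.
U balance: n_U = 0 + 1ξ₁ − 1ξ₂ = 53.1 → ξ₂ = (1·240.2 − 53.1)/1 = 187.1 mol.
Outlet amounts (n = n₀ + Σ ν·ξ):
  V: 729 − 2(240.2) = 248.6
  U: 0 + 1(240.2) − 1(187.1) = 53.1
  R: 0 + 1(187.1) = 187.1
Total out = 488.8 mol; y_R = 187.1 / 488.8 = 0.3828.

0.383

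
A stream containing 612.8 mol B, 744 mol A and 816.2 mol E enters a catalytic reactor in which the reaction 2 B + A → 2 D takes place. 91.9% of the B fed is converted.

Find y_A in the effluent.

B reacted = 0.919 × 612.8 = 563.2 mol; ν_B = −2, so ξ = 563.2/2 = 281.6 mol.
Outlet amounts (n = n₀ + ν ξ):
  B: 612.8 − 2(281.6) = 49.64
  A: 744 − 1(281.6) = 462.4
  D: 0 + 2(281.6) = 563.2
  E: 816.2 (inert)
Total out = 1891 mol; y_A = 462.4 / 1891 = 0.2445.

0.244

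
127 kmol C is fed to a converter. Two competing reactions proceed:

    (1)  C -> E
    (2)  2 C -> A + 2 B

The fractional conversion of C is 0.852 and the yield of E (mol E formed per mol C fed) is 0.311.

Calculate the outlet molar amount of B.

68.7 kmol

Yield of E: 1ξ₁ / 127 = 0.311 → ξ₁ = 39.5 kmol.
Conversion of C: 1ξ₁ + 2ξ₂ = 0.852 × 127 = 108.2 → ξ₂ = 34.35 kmol.
Outlet amounts (n = n₀ + Σ ν·ξ):
  C: 127 − 1(39.5) − 2(34.35) = 18.8
  E: 0 + 1(39.5) = 39.5
  A: 0 + 1(34.35) = 34.35
  B: 0 + 2(34.35) = 68.71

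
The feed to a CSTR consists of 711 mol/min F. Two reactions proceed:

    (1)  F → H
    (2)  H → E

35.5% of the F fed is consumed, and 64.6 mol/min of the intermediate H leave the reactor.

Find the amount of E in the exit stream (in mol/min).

188 mol/min

Conversion of F: F consumed = 1ξ₁ = 0.355 × 711 → ξ₁ = 252.4 mol/min.
H balance: n_H = 0 + 1ξ₁ − 1ξ₂ = 64.6 → ξ₂ = (1·252.4 − 64.6)/1 = 187.8 mol/min.
Outlet amounts (n = n₀ + Σ ν·ξ):
  F: 711 − 1(252.4) = 458.6
  H: 0 + 1(252.4) − 1(187.8) = 64.6
  E: 0 + 1(187.8) = 187.8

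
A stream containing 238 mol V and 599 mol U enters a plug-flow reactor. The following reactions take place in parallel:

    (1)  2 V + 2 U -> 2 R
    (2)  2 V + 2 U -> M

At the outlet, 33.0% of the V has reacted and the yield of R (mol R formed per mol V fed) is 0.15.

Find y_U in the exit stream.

Yield of R: 2ξ₁ / 238 = 0.15 → ξ₁ = 17.85 mol.
Conversion of V: 2ξ₁ + 2ξ₂ = 0.33 × 238 = 78.54 → ξ₂ = 21.42 mol.
Outlet amounts (n = n₀ + Σ ν·ξ):
  V: 238 − 2(17.85) − 2(21.42) = 159.5
  U: 599 − 2(17.85) − 2(21.42) = 520.5
  R: 0 + 2(17.85) = 35.7
  M: 0 + 1(21.42) = 21.42
Total out = 737 mol; y_U = 520.5 / 737 = 0.7061.

0.706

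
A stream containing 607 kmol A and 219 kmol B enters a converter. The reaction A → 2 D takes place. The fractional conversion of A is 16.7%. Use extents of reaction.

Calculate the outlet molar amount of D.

A reacted = 0.167 × 607 = 101.4 kmol; ν_A = −1, so ξ = 101.4/1 = 101.4 kmol.
Outlet amounts (n = n₀ + ν ξ):
  A: 607 − 1(101.4) = 505.6
  D: 0 + 2(101.4) = 202.7
  B: 219 (inert)

203 kmol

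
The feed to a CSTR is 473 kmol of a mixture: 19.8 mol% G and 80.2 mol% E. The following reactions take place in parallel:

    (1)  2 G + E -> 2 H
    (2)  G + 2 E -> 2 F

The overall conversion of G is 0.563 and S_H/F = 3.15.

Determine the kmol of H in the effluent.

45.5 kmol

Conversion of G: G consumed = 0.563 × 93.65 = 52.73 kmol = 2ξ₁ + 1ξ₂.
Selectivity: 2ξ₁ / (2ξ₂) = 3.15 → ξ₁ = 3.15 ξ₂.
Substitute: (2·3.15 + 1) ξ₂ = 52.73 → ξ₂ = 7.223 kmol, ξ₁ = 22.75 kmol.
Outlet amounts (n = n₀ + Σ ν·ξ):
  G: 93.65 − 2(22.75) − 1(7.223) = 40.93
  E: 379.3 − 1(22.75) − 2(7.223) = 342.1
  H: 0 + 2(22.75) = 45.5
  F: 0 + 2(7.223) = 14.45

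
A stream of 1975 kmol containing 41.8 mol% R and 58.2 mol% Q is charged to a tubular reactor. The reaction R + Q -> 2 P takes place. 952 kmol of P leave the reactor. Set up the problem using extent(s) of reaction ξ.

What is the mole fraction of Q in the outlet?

0.341

For P: n = n₀ + 2ξ → 952 = 0 + 2ξ, giving ξ = 476 kmol.
Outlet amounts (n = n₀ + ν ξ):
  R: 825.5 − 1(476) = 349.5
  Q: 1149 − 1(476) = 673.5
  P: 0 + 2(476) = 952
Total out = 1975 kmol; y_Q = 673.5 / 1975 = 0.341.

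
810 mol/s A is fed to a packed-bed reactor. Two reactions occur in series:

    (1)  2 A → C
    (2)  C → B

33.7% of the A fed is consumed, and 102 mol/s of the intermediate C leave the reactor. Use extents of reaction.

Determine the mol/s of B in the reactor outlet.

Conversion of A: A consumed = 2ξ₁ = 0.337 × 810 → ξ₁ = 136.5 mol/s.
C balance: n_C = 0 + 1ξ₁ − 1ξ₂ = 102 → ξ₂ = (1·136.5 − 102)/1 = 34.49 mol/s.
Outlet amounts (n = n₀ + Σ ν·ξ):
  A: 810 − 2(136.5) = 537
  C: 0 + 1(136.5) − 1(34.49) = 102
  B: 0 + 1(34.49) = 34.49

34.5 mol/s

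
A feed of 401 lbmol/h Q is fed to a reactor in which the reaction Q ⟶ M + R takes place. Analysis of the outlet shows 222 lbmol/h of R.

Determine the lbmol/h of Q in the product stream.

179 lbmol/h

For R: n = n₀ + 1ξ → 222 = 0 + 1ξ, giving ξ = 222 lbmol/h.
Outlet amounts (n = n₀ + ν ξ):
  Q: 401 − 1(222) = 179
  M: 0 + 1(222) = 222
  R: 0 + 1(222) = 222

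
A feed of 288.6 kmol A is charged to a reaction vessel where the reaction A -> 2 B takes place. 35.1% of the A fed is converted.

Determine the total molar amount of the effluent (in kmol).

390 kmol

A reacted = 0.351 × 288.6 = 101.3 kmol; ν_A = −1, so ξ = 101.3/1 = 101.3 kmol.
Outlet amounts (n = n₀ + ν ξ):
  A: 288.6 − 1(101.3) = 187.3
  B: 0 + 2(101.3) = 202.6
Total out = 187.3 + 202.6 = 389.9 kmol.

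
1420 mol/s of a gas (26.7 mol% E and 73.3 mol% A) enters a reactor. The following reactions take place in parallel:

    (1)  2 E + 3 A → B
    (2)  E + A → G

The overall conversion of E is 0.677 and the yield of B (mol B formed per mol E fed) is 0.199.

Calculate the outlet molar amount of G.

Yield of B: 1ξ₁ / 379.1 = 0.199 → ξ₁ = 75.45 mol/s.
Conversion of E: 2ξ₁ + 1ξ₂ = 0.677 × 379.1 = 256.7 → ξ₂ = 105.8 mol/s.
Outlet amounts (n = n₀ + Σ ν·ξ):
  E: 379.1 − 2(75.45) − 1(105.8) = 122.5
  A: 1041 − 3(75.45) − 1(105.8) = 708.7
  B: 0 + 1(75.45) = 75.45
  G: 0 + 1(105.8) = 105.8

106 mol/s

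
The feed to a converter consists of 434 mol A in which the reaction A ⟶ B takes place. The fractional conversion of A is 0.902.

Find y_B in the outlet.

A reacted = 0.902 × 434 = 391.5 mol; ν_A = −1, so ξ = 391.5/1 = 391.5 mol.
Outlet amounts (n = n₀ + ν ξ):
  A: 434 − 1(391.5) = 42.53
  B: 0 + 1(391.5) = 391.5
Total out = 434 mol; y_B = 391.5 / 434 = 0.902.

0.902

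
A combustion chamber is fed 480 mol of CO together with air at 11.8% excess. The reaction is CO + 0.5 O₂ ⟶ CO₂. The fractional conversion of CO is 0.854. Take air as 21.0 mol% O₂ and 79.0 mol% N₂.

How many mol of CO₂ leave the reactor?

Stoichiometric O₂ = 0.5 × 480 = 240 mol; O₂ fed = 240 × 1.118 = 268.3 mol.
N₂ fed = 268.3 × 79/21 = 1009 mol.
Fuel reacted = 0.854 × 480 → ξ = 409.9 mol.
Outlet (n = n₀ + ν ξ):
  CO: 480 − 1(409.9) = 70.08
  O₂: 268.3 − 0.5(409.9) = 63.36
  N₂: 1009 (inert)
  CO₂: 0 + 1(409.9) = 409.9

410 mol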